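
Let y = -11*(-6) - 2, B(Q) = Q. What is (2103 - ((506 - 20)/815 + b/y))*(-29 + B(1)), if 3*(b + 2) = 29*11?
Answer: -2301103231/39120 ≈ -58822.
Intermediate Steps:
b = 313/3 (b = -2 + (29*11)/3 = -2 + (⅓)*319 = -2 + 319/3 = 313/3 ≈ 104.33)
y = 64 (y = 66 - 2 = 64)
(2103 - ((506 - 20)/815 + b/y))*(-29 + B(1)) = (2103 - ((506 - 20)/815 + (313/3)/64))*(-29 + 1) = (2103 - (486*(1/815) + (313/3)*(1/64)))*(-28) = (2103 - (486/815 + 313/192))*(-28) = (2103 - 1*348407/156480)*(-28) = (2103 - 348407/156480)*(-28) = (328729033/156480)*(-28) = -2301103231/39120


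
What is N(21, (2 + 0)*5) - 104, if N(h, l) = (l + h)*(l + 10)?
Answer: 516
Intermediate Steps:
N(h, l) = (10 + l)*(h + l) (N(h, l) = (h + l)*(10 + l) = (10 + l)*(h + l))
N(21, (2 + 0)*5) - 104 = (((2 + 0)*5)² + 10*21 + 10*((2 + 0)*5) + 21*((2 + 0)*5)) - 104 = ((2*5)² + 210 + 10*(2*5) + 21*(2*5)) - 104 = (10² + 210 + 10*10 + 21*10) - 104 = (100 + 210 + 100 + 210) - 104 = 620 - 104 = 516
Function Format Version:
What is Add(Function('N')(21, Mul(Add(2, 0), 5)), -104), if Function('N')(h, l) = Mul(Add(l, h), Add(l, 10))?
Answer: 516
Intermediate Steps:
Function('N')(h, l) = Mul(Add(10, l), Add(h, l)) (Function('N')(h, l) = Mul(Add(h, l), Add(10, l)) = Mul(Add(10, l), Add(h, l)))
Add(Function('N')(21, Mul(Add(2, 0), 5)), -104) = Add(Add(Pow(Mul(Add(2, 0), 5), 2), Mul(10, 21), Mul(10, Mul(Add(2, 0), 5)), Mul(21, Mul(Add(2, 0), 5))), -104) = Add(Add(Pow(Mul(2, 5), 2), 210, Mul(10, Mul(2, 5)), Mul(21, Mul(2, 5))), -104) = Add(Add(Pow(10, 2), 210, Mul(10, 10), Mul(21, 10)), -104) = Add(Add(100, 210, 100, 210), -104) = Add(620, -104) = 516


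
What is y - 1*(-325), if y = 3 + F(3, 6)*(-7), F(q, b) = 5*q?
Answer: 223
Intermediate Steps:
y = -102 (y = 3 + (5*3)*(-7) = 3 + 15*(-7) = 3 - 105 = -102)
y - 1*(-325) = -102 - 1*(-325) = -102 + 325 = 223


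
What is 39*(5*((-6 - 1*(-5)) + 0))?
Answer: -195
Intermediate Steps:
39*(5*((-6 - 1*(-5)) + 0)) = 39*(5*((-6 + 5) + 0)) = 39*(5*(-1 + 0)) = 39*(5*(-1)) = 39*(-5) = -195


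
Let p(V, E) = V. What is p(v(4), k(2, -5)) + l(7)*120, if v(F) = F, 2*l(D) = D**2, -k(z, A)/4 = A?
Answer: 2944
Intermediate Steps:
k(z, A) = -4*A
l(D) = D**2/2
p(v(4), k(2, -5)) + l(7)*120 = 4 + ((1/2)*7**2)*120 = 4 + ((1/2)*49)*120 = 4 + (49/2)*120 = 4 + 2940 = 2944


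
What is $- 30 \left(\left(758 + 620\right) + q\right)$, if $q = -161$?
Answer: $-36510$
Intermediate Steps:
$- 30 \left(\left(758 + 620\right) + q\right) = - 30 \left(\left(758 + 620\right) - 161\right) = - 30 \left(1378 - 161\right) = \left(-30\right) 1217 = -36510$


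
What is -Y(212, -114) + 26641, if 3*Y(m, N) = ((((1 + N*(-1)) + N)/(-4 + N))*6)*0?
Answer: 26641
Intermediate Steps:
Y(m, N) = 0 (Y(m, N) = (((((1 + N*(-1)) + N)/(-4 + N))*6)*0)/3 = (((((1 - N) + N)/(-4 + N))*6)*0)/3 = (((1/(-4 + N))*6)*0)/3 = ((6/(-4 + N))*0)/3 = (⅓)*0 = 0)
-Y(212, -114) + 26641 = -1*0 + 26641 = 0 + 26641 = 26641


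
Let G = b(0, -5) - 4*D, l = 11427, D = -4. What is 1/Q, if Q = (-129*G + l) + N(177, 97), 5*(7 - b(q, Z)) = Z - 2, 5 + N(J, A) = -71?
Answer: 5/41017 ≈ 0.00012190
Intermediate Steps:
N(J, A) = -76 (N(J, A) = -5 - 71 = -76)
b(q, Z) = 37/5 - Z/5 (b(q, Z) = 7 - (Z - 2)/5 = 7 - (-2 + Z)/5 = 7 + (2/5 - Z/5) = 37/5 - Z/5)
G = 122/5 (G = (37/5 - 1/5*(-5)) - 4*(-4) = (37/5 + 1) + 16 = 42/5 + 16 = 122/5 ≈ 24.400)
Q = 41017/5 (Q = (-129*122/5 + 11427) - 76 = (-15738/5 + 11427) - 76 = 41397/5 - 76 = 41017/5 ≈ 8203.4)
1/Q = 1/(41017/5) = 5/41017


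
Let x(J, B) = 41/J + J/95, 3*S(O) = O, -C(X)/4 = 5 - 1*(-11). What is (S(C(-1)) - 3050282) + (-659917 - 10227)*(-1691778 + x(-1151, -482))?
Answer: 371906390705859842/328035 ≈ 1.1337e+12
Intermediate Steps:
C(X) = -64 (C(X) = -4*(5 - 1*(-11)) = -4*(5 + 11) = -4*16 = -64)
S(O) = O/3
x(J, B) = 41/J + J/95 (x(J, B) = 41/J + J*(1/95) = 41/J + J/95)
(S(C(-1)) - 3050282) + (-659917 - 10227)*(-1691778 + x(-1151, -482)) = ((1/3)*(-64) - 3050282) + (-659917 - 10227)*(-1691778 + (41/(-1151) + (1/95)*(-1151))) = (-64/3 - 3050282) - 670144*(-1691778 + (41*(-1/1151) - 1151/95)) = -9150910/3 - 670144*(-1691778 + (-41/1151 - 1151/95)) = -9150910/3 - 670144*(-1691778 - 1328696/109345) = -9150910/3 - 670144*(-184988794106/109345) = -9150910/3 + 123969130437371264/109345 = 371906390705859842/328035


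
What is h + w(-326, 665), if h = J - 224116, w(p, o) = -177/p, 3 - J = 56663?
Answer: -91532799/326 ≈ -2.8078e+5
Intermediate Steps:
J = -56660 (J = 3 - 1*56663 = 3 - 56663 = -56660)
h = -280776 (h = -56660 - 224116 = -280776)
h + w(-326, 665) = -280776 - 177/(-326) = -280776 - 177*(-1/326) = -280776 + 177/326 = -91532799/326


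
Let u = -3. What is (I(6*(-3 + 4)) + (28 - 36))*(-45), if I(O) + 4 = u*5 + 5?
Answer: 990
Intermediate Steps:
I(O) = -14 (I(O) = -4 + (-3*5 + 5) = -4 + (-15 + 5) = -4 - 10 = -14)
(I(6*(-3 + 4)) + (28 - 36))*(-45) = (-14 + (28 - 36))*(-45) = (-14 - 8)*(-45) = -22*(-45) = 990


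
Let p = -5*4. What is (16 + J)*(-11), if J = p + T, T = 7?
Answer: -33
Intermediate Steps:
p = -20
J = -13 (J = -20 + 7 = -13)
(16 + J)*(-11) = (16 - 13)*(-11) = 3*(-11) = -33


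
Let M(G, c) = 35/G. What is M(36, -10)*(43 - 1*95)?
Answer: -455/9 ≈ -50.556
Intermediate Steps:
M(36, -10)*(43 - 1*95) = (35/36)*(43 - 1*95) = (35*(1/36))*(43 - 95) = (35/36)*(-52) = -455/9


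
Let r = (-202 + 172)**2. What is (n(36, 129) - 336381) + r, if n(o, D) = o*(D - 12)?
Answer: -331269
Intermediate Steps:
n(o, D) = o*(-12 + D)
r = 900 (r = (-30)**2 = 900)
(n(36, 129) - 336381) + r = (36*(-12 + 129) - 336381) + 900 = (36*117 - 336381) + 900 = (4212 - 336381) + 900 = -332169 + 900 = -331269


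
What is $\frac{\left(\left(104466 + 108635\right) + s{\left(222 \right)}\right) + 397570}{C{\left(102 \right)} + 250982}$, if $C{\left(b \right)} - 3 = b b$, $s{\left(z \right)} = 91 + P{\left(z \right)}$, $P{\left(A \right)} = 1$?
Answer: $\frac{610763}{261389} \approx 2.3366$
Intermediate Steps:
$s{\left(z \right)} = 92$ ($s{\left(z \right)} = 91 + 1 = 92$)
$C{\left(b \right)} = 3 + b^{2}$ ($C{\left(b \right)} = 3 + b b = 3 + b^{2}$)
$\frac{\left(\left(104466 + 108635\right) + s{\left(222 \right)}\right) + 397570}{C{\left(102 \right)} + 250982} = \frac{\left(\left(104466 + 108635\right) + 92\right) + 397570}{\left(3 + 102^{2}\right) + 250982} = \frac{\left(213101 + 92\right) + 397570}{\left(3 + 10404\right) + 250982} = \frac{213193 + 397570}{10407 + 250982} = \frac{610763}{261389}$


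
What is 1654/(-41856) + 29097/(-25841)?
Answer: -630312523/540800448 ≈ -1.1655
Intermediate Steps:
1654/(-41856) + 29097/(-25841) = 1654*(-1/41856) + 29097*(-1/25841) = -827/20928 - 29097/25841 = -630312523/540800448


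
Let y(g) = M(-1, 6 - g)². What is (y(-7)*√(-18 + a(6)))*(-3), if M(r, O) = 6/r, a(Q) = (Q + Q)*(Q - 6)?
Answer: -324*I*√2 ≈ -458.21*I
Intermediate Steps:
a(Q) = 2*Q*(-6 + Q) (a(Q) = (2*Q)*(-6 + Q) = 2*Q*(-6 + Q))
y(g) = 36 (y(g) = (6/(-1))² = (6*(-1))² = (-6)² = 36)
(y(-7)*√(-18 + a(6)))*(-3) = (36*√(-18 + 2*6*(-6 + 6)))*(-3) = (36*√(-18 + 2*6*0))*(-3) = (36*√(-18 + 0))*(-3) = (36*√(-18))*(-3) = (36*(3*I*√2))*(-3) = (108*I*√2)*(-3) = -324*I*√2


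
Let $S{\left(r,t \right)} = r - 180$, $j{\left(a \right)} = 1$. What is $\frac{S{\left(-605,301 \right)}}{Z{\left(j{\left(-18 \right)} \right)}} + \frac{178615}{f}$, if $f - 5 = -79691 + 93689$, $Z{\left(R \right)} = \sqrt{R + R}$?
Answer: $\frac{178615}{14003} - \frac{785 \sqrt{2}}{2} \approx -542.32$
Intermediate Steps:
$Z{\left(R \right)} = \sqrt{2} \sqrt{R}$ ($Z{\left(R \right)} = \sqrt{2 R} = \sqrt{2} \sqrt{R}$)
$S{\left(r,t \right)} = -180 + r$
$f = 14003$ ($f = 5 + \left(-79691 + 93689\right) = 5 + 13998 = 14003$)
$\frac{S{\left(-605,301 \right)}}{Z{\left(j{\left(-18 \right)} \right)}} + \frac{178615}{f} = \frac{-180 - 605}{\sqrt{2} \sqrt{1}} + \frac{178615}{14003} = - \frac{785}{\sqrt{2} \cdot 1} + 178615 \cdot \frac{1}{14003} = - \frac{785}{\sqrt{2}} + \frac{178615}{14003} = - 785 \frac{\sqrt{2}}{2} + \frac{178615}{14003} = - \frac{785 \sqrt{2}}{2} + \frac{178615}{14003} = \frac{178615}{14003} - \frac{785 \sqrt{2}}{2}$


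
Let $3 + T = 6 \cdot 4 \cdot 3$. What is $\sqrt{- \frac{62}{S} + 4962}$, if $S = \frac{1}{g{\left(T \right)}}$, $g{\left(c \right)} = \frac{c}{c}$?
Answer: $70$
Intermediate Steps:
$T = 69$ ($T = -3 + 6 \cdot 4 \cdot 3 = -3 + 24 \cdot 3 = -3 + 72 = 69$)
$g{\left(c \right)} = 1$
$S = 1$ ($S = 1^{-1} = 1$)
$\sqrt{- \frac{62}{S} + 4962} = \sqrt{- \frac{62}{1} + 4962} = \sqrt{\left(-62\right) 1 + 4962} = \sqrt{-62 + 4962} = \sqrt{4900} = 70$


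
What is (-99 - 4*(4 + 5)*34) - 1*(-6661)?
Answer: 5338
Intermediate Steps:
(-99 - 4*(4 + 5)*34) - 1*(-6661) = (-99 - 4*9*34) + 6661 = (-99 - 36*34) + 6661 = (-99 - 1224) + 6661 = -1323 + 6661 = 5338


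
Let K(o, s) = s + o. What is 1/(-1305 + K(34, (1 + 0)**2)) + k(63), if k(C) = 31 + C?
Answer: 119379/1270 ≈ 93.999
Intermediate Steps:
K(o, s) = o + s
1/(-1305 + K(34, (1 + 0)**2)) + k(63) = 1/(-1305 + (34 + (1 + 0)**2)) + (31 + 63) = 1/(-1305 + (34 + 1**2)) + 94 = 1/(-1305 + (34 + 1)) + 94 = 1/(-1305 + 35) + 94 = 1/(-1270) + 94 = -1/1270 + 94 = 119379/1270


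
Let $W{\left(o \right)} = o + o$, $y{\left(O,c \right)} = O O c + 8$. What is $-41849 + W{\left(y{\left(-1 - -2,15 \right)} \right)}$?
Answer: $-41803$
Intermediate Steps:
$y{\left(O,c \right)} = 8 + c O^{2}$ ($y{\left(O,c \right)} = O^{2} c + 8 = c O^{2} + 8 = 8 + c O^{2}$)
$W{\left(o \right)} = 2 o$
$-41849 + W{\left(y{\left(-1 - -2,15 \right)} \right)} = -41849 + 2 \left(8 + 15 \left(-1 - -2\right)^{2}\right) = -41849 + 2 \left(8 + 15 \left(-1 + 2\right)^{2}\right) = -41849 + 2 \left(8 + 15 \cdot 1^{2}\right) = -41849 + 2 \left(8 + 15 \cdot 1\right) = -41849 + 2 \left(8 + 15\right) = -41849 + 2 \cdot 23 = -41849 + 46 = -41803$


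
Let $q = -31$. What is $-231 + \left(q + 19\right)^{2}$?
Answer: $-87$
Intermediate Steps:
$-231 + \left(q + 19\right)^{2} = -231 + \left(-31 + 19\right)^{2} = -231 + \left(-12\right)^{2} = -231 + 144 = -87$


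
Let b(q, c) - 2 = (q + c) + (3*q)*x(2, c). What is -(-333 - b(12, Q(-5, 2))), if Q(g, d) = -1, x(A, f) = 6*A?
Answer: 778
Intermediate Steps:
b(q, c) = 2 + c + 37*q (b(q, c) = 2 + ((q + c) + (3*q)*(6*2)) = 2 + ((c + q) + (3*q)*12) = 2 + ((c + q) + 36*q) = 2 + (c + 37*q) = 2 + c + 37*q)
-(-333 - b(12, Q(-5, 2))) = -(-333 - (2 - 1 + 37*12)) = -(-333 - (2 - 1 + 444)) = -(-333 - 1*445) = -(-333 - 445) = -1*(-778) = 778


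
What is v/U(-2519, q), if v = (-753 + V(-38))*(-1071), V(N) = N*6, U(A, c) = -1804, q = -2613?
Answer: -1050651/1804 ≈ -582.40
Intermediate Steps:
V(N) = 6*N
v = 1050651 (v = (-753 + 6*(-38))*(-1071) = (-753 - 228)*(-1071) = -981*(-1071) = 1050651)
v/U(-2519, q) = 1050651/(-1804) = 1050651*(-1/1804) = -1050651/1804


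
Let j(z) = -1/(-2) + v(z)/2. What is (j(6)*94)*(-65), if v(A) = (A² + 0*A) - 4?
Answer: -100815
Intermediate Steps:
v(A) = -4 + A² (v(A) = (A² + 0) - 4 = A² - 4 = -4 + A²)
j(z) = -3/2 + z²/2 (j(z) = -1/(-2) + (-4 + z²)/2 = -1*(-½) + (-4 + z²)*(½) = ½ + (-2 + z²/2) = -3/2 + z²/2)
(j(6)*94)*(-65) = ((-3/2 + (½)*6²)*94)*(-65) = ((-3/2 + (½)*36)*94)*(-65) = ((-3/2 + 18)*94)*(-65) = ((33/2)*94)*(-65) = 1551*(-65) = -100815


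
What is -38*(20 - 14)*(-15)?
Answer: 3420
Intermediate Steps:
-38*(20 - 14)*(-15) = -38*6*(-15) = -228*(-15) = 3420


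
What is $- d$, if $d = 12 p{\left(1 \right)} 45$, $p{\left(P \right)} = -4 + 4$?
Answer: $0$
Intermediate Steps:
$p{\left(P \right)} = 0$
$d = 0$ ($d = 12 \cdot 0 \cdot 45 = 0 \cdot 45 = 0$)
$- d = \left(-1\right) 0 = 0$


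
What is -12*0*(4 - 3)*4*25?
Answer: 0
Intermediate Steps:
-12*0*(4 - 3)*4*25 = -12*0*1*4*25 = -0*4*25 = -12*0*25 = 0*25 = 0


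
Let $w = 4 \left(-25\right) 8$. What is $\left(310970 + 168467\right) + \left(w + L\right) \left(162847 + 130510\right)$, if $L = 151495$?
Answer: $44207912552$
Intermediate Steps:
$w = -800$ ($w = \left(-100\right) 8 = -800$)
$\left(310970 + 168467\right) + \left(w + L\right) \left(162847 + 130510\right) = \left(310970 + 168467\right) + \left(-800 + 151495\right) \left(162847 + 130510\right) = 479437 + 150695 \cdot 293357 = 479437 + 44207433115 = 44207912552$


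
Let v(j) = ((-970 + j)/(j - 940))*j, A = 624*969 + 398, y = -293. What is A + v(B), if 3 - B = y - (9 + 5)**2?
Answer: 33912421/56 ≈ 6.0558e+5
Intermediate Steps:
B = 492 (B = 3 - (-293 - (9 + 5)**2) = 3 - (-293 - 1*14**2) = 3 - (-293 - 1*196) = 3 - (-293 - 196) = 3 - 1*(-489) = 3 + 489 = 492)
A = 605054 (A = 604656 + 398 = 605054)
v(j) = j*(-970 + j)/(-940 + j) (v(j) = ((-970 + j)/(-940 + j))*j = j*(-970 + j)/(-940 + j))
A + v(B) = 605054 + 492*(-970 + 492)/(-940 + 492) = 605054 + 492*(-478)/(-448) = 605054 + 492*(-1/448)*(-478) = 605054 + 29397/56 = 33912421/56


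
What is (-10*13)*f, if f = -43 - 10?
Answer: 6890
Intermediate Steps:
f = -53
(-10*13)*f = -10*13*(-53) = -130*(-53) = 6890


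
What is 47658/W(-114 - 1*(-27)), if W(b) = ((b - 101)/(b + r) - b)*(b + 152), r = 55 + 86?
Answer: 98982/11275 ≈ 8.7789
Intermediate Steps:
r = 141
W(b) = (152 + b)*(-b + (-101 + b)/(141 + b)) (W(b) = ((b - 101)/(b + 141) - b)*(b + 152) = ((-101 + b)/(141 + b) - b)*(152 + b) = (-b + (-101 + b)/(141 + b))*(152 + b) = (152 + b)*(-b + (-101 + b)/(141 + b)))
47658/W(-114 - 1*(-27)) = 47658/(((-15352 - (-114 - 1*(-27))³ - 21381*(-114 - 1*(-27)) - 292*(-114 - 1*(-27))²)/(141 + (-114 - 1*(-27))))) = 47658/(((-15352 - (-114 + 27)³ - 21381*(-114 + 27) - 292*(-114 + 27)²)/(141 + (-114 + 27)))) = 47658/(((-15352 - 1*(-87)³ - 21381*(-87) - 292*(-87)²)/(141 - 87))) = 47658/(((-15352 - 1*(-658503) + 1860147 - 292*7569)/54)) = 47658/(((-15352 + 658503 + 1860147 - 2210148)/54)) = 47658/(((1/54)*293150)) = 47658/(146575/27) = 47658*(27/146575) = 98982/11275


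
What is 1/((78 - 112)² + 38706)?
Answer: 1/39862 ≈ 2.5087e-5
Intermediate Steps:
1/((78 - 112)² + 38706) = 1/((-34)² + 38706) = 1/(1156 + 38706) = 1/39862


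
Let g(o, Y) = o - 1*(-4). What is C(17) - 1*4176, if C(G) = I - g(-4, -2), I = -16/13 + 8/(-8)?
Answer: -54317/13 ≈ -4178.2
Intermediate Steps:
I = -29/13 (I = -16*1/13 + 8*(-⅛) = -16/13 - 1 = -29/13 ≈ -2.2308)
g(o, Y) = 4 + o (g(o, Y) = o + 4 = 4 + o)
C(G) = -29/13 (C(G) = -29/13 - (4 - 4) = -29/13 - 1*0 = -29/13 + 0 = -29/13)
C(17) - 1*4176 = -29/13 - 1*4176 = -29/13 - 4176 = -54317/13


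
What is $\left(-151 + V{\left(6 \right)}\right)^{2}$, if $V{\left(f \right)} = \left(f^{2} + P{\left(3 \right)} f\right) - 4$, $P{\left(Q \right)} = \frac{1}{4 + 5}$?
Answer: $\frac{126025}{9} \approx 14003.0$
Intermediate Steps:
$P{\left(Q \right)} = \frac{1}{9}$
$V{\left(f \right)} = -4 + f^{2} + \frac{f}{9}$ ($V{\left(f \right)} = \left(f^{2} + \frac{f}{9}\right) - 4 = -4 + f^{2} + \frac{f}{9}$)
$\left(-151 + V{\left(6 \right)}\right)^{2} = \left(-151 + \left(-4 + 6^{2} + \frac{1}{9} \cdot 6\right)\right)^{2} = \left(-151 + \left(-4 + 36 + \frac{2}{3}\right)\right)^{2} = \left(-151 + \frac{98}{3}\right)^{2} = \left(- \frac{355}{3}\right)^{2} = \frac{126025}{9}$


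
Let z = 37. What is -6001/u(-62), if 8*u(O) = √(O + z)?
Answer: 48008*I/5 ≈ 9601.6*I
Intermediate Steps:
u(O) = √(37 + O)/8 (u(O) = √(O + 37)/8 = √(37 + O)/8)
-6001/u(-62) = -6001*8/√(37 - 62) = -6001*(-8*I/5) = -(-48008)*I/5 = 48008*I/5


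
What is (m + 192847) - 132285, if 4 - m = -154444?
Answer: 215010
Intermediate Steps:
m = 154448 (m = 4 - 1*(-154444) = 4 + 154444 = 154448)
(m + 192847) - 132285 = (154448 + 192847) - 132285 = 347295 - 132285 = 215010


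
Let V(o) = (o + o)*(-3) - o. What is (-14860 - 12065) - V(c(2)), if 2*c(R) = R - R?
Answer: -26925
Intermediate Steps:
c(R) = 0 (c(R) = (R - R)/2 = (½)*0 = 0)
V(o) = -7*o (V(o) = (2*o)*(-3) - o = -6*o - o = -7*o)
(-14860 - 12065) - V(c(2)) = (-14860 - 12065) - (-7)*0 = -26925 - 1*0 = -26925 + 0 = -26925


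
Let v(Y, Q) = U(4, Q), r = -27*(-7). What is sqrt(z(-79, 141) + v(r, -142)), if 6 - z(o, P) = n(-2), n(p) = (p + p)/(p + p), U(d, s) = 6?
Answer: sqrt(11) ≈ 3.3166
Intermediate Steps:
n(p) = 1 (n(p) = (2*p)/((2*p)) = (2*p)*(1/(2*p)) = 1)
z(o, P) = 5 (z(o, P) = 6 - 1*1 = 6 - 1 = 5)
r = 189
v(Y, Q) = 6
sqrt(z(-79, 141) + v(r, -142)) = sqrt(5 + 6) = sqrt(11)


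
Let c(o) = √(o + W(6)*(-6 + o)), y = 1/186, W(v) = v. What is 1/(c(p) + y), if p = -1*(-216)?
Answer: -186/51063695 + 207576*√41/51063695 ≈ 0.026025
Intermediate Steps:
p = 216
y = 1/186 ≈ 0.0053763
c(o) = √(-36 + 7*o) (c(o) = √(o + 6*(-6 + o)) = √(o + (-36 + 6*o)) = √(-36 + 7*o))
1/(c(p) + y) = 1/(√(-36 + 7*216) + 1/186) = 1/(√(-36 + 1512) + 1/186) = 1/(√1476 + 1/186) = 1/(6*√41 + 1/186) = 1/(1/186 + 6*√41)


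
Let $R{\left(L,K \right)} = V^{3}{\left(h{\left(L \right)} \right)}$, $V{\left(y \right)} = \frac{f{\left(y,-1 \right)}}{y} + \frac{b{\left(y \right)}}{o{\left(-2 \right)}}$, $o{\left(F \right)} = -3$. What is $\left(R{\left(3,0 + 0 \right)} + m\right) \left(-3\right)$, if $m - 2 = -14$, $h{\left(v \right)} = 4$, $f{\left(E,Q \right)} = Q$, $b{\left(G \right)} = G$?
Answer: $\frac{27595}{576} \approx 47.908$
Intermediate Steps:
$V{\left(y \right)} = - \frac{1}{y} - \frac{y}{3}$ ($V{\left(y \right)} = - \frac{1}{y} + \frac{y}{-3} = - \frac{1}{y} + y \left(- \frac{1}{3}\right) = - \frac{1}{y} - \frac{y}{3}$)
$m = -12$ ($m = 2 - 14 = -12$)
$R{\left(L,K \right)} = - \frac{6859}{1728}$ ($R{\left(L,K \right)} = \left(- \frac{1}{4} - \frac{4}{3}\right)^{3} = \left(- \frac{19}{12}\right)^{3} = - \frac{6859}{1728}$)
$\left(R{\left(3,0 + 0 \right)} + m\right) \left(-3\right) = \left(- \frac{6859}{1728} - 12\right) \left(-3\right) = \left(- \frac{27595}{1728}\right) \left(-3\right) = \frac{27595}{576}$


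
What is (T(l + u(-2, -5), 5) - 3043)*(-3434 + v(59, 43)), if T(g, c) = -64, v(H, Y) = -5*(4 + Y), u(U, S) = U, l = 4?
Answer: 11399583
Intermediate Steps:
v(H, Y) = -20 - 5*Y
(T(l + u(-2, -5), 5) - 3043)*(-3434 + v(59, 43)) = (-64 - 3043)*(-3434 + (-20 - 5*43)) = -3107*(-3434 + (-20 - 215)) = -3107*(-3434 - 235) = -3107*(-3669) = 11399583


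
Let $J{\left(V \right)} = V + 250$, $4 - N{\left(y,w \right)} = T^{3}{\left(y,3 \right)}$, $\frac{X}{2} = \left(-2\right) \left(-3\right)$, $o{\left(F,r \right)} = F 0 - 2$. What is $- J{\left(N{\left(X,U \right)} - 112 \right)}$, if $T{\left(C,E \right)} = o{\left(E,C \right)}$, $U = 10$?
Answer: $-150$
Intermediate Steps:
$o{\left(F,r \right)} = -2$ ($o{\left(F,r \right)} = 0 - 2 = -2$)
$T{\left(C,E \right)} = -2$
$X = 12$ ($X = 2 \left(\left(-2\right) \left(-3\right)\right) = 2 \cdot 6 = 12$)
$N{\left(y,w \right)} = 12$ ($N{\left(y,w \right)} = 4 - \left(-2\right)^{3} = 4 - -8 = 4 + 8 = 12$)
$J{\left(V \right)} = 250 + V$
$- J{\left(N{\left(X,U \right)} - 112 \right)} = - (250 + \left(12 - 112\right)) = - (250 - 100) = \left(-1\right) 150 = -150$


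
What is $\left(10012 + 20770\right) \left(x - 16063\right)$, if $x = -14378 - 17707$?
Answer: $-1482091736$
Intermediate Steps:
$x = -32085$
$\left(10012 + 20770\right) \left(x - 16063\right) = \left(10012 + 20770\right) \left(-32085 - 16063\right) = 30782 \left(-48148\right) = -1482091736$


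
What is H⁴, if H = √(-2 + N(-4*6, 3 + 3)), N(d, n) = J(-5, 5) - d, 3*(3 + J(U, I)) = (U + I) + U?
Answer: 2704/9 ≈ 300.44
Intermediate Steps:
J(U, I) = -3 + I/3 + 2*U/3 (J(U, I) = -3 + ((U + I) + U)/3 = -3 + ((I + U) + U)/3 = -3 + (I + 2*U)/3 = -3 + (I/3 + 2*U/3) = -3 + I/3 + 2*U/3)
N(d, n) = -14/3 - d (N(d, n) = (-3 + (⅓)*5 + (⅔)*(-5)) - d = (-3 + 5/3 - 10/3) - d = -14/3 - d)
H = 2*√39/3 (H = √(-2 + (-14/3 - (-4)*6)) = √(-2 + (-14/3 - 1*(-24))) = √(-2 + (-14/3 + 24)) = √(-2 + 58/3) = √(52/3) = 2*√39/3 ≈ 4.1633)
H⁴ = (2*√39/3)⁴ = 2704/9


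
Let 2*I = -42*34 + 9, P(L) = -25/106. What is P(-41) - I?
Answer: 37591/53 ≈ 709.26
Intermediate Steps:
P(L) = -25/106 (P(L) = -25*1/106 = -25/106)
I = -1419/2 (I = (-42*34 + 9)/2 = (-1428 + 9)/2 = (1/2)*(-1419) = -1419/2 ≈ -709.50)
P(-41) - I = -25/106 - 1*(-1419/2) = -25/106 + 1419/2 = 37591/53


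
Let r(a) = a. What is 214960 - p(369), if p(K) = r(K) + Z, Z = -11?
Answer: 214602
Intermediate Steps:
p(K) = -11 + K (p(K) = K - 11 = -11 + K)
214960 - p(369) = 214960 - (-11 + 369) = 214960 - 1*358 = 214960 - 358 = 214602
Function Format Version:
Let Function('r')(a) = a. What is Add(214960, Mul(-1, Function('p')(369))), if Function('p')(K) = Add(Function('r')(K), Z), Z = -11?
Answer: 214602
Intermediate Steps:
Function('p')(K) = Add(-11, K) (Function('p')(K) = Add(K, -11) = Add(-11, K))
Add(214960, Mul(-1, Function('p')(369))) = Add(214960, Mul(-1, Add(-11, 369))) = Add(214960, Mul(-1, 358)) = Add(214960, -358) = 214602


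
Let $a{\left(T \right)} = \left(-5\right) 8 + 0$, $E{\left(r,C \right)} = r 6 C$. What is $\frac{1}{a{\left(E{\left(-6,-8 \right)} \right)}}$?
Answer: $- \frac{1}{40} \approx -0.025$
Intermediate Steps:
$E{\left(r,C \right)} = 6 C r$ ($E{\left(r,C \right)} = 6 r C = 6 C r$)
$a{\left(T \right)} = -40$ ($a{\left(T \right)} = -40 + 0 = -40$)
$\frac{1}{a{\left(E{\left(-6,-8 \right)} \right)}} = \frac{1}{-40} = - \frac{1}{40}$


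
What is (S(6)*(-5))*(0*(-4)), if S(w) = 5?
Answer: 0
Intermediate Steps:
(S(6)*(-5))*(0*(-4)) = (5*(-5))*(0*(-4)) = -25*0 = 0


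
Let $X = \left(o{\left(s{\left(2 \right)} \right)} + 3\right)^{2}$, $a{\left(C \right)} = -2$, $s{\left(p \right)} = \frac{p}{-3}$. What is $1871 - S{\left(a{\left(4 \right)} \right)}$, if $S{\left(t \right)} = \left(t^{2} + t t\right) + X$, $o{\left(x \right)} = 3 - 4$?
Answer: $1859$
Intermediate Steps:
$s{\left(p \right)} = - \frac{p}{3}$ ($s{\left(p \right)} = p \left(- \frac{1}{3}\right) = - \frac{p}{3}$)
$o{\left(x \right)} = -1$ ($o{\left(x \right)} = 3 - 4 = -1$)
$X = 4$ ($X = \left(-1 + 3\right)^{2} = 2^{2} = 4$)
$S{\left(t \right)} = 4 + 2 t^{2}$ ($S{\left(t \right)} = \left(t^{2} + t t\right) + 4 = \left(t^{2} + t^{2}\right) + 4 = 2 t^{2} + 4 = 4 + 2 t^{2}$)
$1871 - S{\left(a{\left(4 \right)} \right)} = 1871 - \left(4 + 2 \left(-2\right)^{2}\right) = 1871 - \left(4 + 2 \cdot 4\right) = 1871 - \left(4 + 8\right) = 1871 - 12 = 1859$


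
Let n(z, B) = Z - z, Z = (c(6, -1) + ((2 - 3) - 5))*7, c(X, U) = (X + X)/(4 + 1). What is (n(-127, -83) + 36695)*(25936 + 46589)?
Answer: 2668687920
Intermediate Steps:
c(X, U) = 2*X/5 (c(X, U) = (2*X)/5 = (2*X)*(1/5) = 2*X/5)
Z = -126/5 (Z = ((2/5)*6 + ((2 - 3) - 5))*7 = (12/5 + (-1 - 5))*7 = (12/5 - 6)*7 = -18/5*7 = -126/5 ≈ -25.200)
n(z, B) = -126/5 - z
(n(-127, -83) + 36695)*(25936 + 46589) = ((-126/5 - 1*(-127)) + 36695)*(25936 + 46589) = ((-126/5 + 127) + 36695)*72525 = (509/5 + 36695)*72525 = (183984/5)*72525 = 2668687920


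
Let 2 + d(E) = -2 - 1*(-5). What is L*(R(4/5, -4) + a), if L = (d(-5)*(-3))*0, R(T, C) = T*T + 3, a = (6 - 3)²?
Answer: 0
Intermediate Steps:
d(E) = 1 (d(E) = -2 + (-2 - 1*(-5)) = -2 + (-2 + 5) = -2 + 3 = 1)
a = 9 (a = 3² = 9)
R(T, C) = 3 + T² (R(T, C) = T² + 3 = 3 + T²)
L = 0 (L = (1*(-3))*0 = -3*0 = 0)
L*(R(4/5, -4) + a) = 0*((3 + (4/5)²) + 9) = 0*((3 + (4*(⅕))²) + 9) = 0*((3 + (⅘)²) + 9) = 0*((3 + 16/25) + 9) = 0*(91/25 + 9) = 0*(316/25) = 0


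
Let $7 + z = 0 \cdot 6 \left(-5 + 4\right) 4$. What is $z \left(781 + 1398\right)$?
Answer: $-15253$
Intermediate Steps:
$z = -7$ ($z = -7 + 0 \cdot 6 \left(-5 + 4\right) 4 = -7 + 0 \left(-1\right) 4 = -7 + 0 \cdot 4 = -7 + 0 = -7$)
$z \left(781 + 1398\right) = - 7 \left(781 + 1398\right) = \left(-7\right) 2179 = -15253$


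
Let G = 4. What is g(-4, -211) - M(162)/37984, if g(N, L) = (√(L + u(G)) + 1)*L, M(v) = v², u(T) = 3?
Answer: -2010217/9496 - 844*I*√13 ≈ -211.69 - 3043.1*I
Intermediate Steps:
g(N, L) = L*(1 + √(3 + L)) (g(N, L) = (√(L + 3) + 1)*L = (√(3 + L) + 1)*L = (1 + √(3 + L))*L = L*(1 + √(3 + L)))
g(-4, -211) - M(162)/37984 = -211*(1 + √(3 - 211)) - 162²/37984 = -211*(1 + √(-208)) - 26244/37984 = -211*(1 + 4*I*√13) - 1*6561/9496 = (-211 - 844*I*√13) - 6561/9496 = -2010217/9496 - 844*I*√13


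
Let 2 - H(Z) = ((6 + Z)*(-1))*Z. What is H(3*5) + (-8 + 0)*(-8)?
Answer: 381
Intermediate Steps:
H(Z) = 2 - Z*(-6 - Z) (H(Z) = 2 - (6 + Z)*(-1)*Z = 2 - (-6 - Z)*Z = 2 - Z*(-6 - Z))
H(3*5) + (-8 + 0)*(-8) = (2 + (3*5)² + 6*(3*5)) + (-8 + 0)*(-8) = (2 + 15² + 6*15) - 8*(-8) = (2 + 225 + 90) + 64 = 317 + 64 = 381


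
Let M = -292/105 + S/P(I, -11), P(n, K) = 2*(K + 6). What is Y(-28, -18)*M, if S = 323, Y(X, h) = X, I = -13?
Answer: 14734/15 ≈ 982.27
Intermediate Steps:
P(n, K) = 12 + 2*K (P(n, K) = 2*(6 + K) = 12 + 2*K)
M = -7367/210 (M = -292/105 + 323/(12 + 2*(-11)) = -292*1/105 + 323/(12 - 22) = -292/105 + 323/(-10) = -292/105 + 323*(-⅒) = -292/105 - 323/10 = -7367/210 ≈ -35.081)
Y(-28, -18)*M = -28*(-7367/210) = 14734/15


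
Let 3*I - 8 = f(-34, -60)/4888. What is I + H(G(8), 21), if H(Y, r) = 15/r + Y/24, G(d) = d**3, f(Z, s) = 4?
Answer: 634225/25662 ≈ 24.715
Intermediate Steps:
H(Y, r) = 15/r + Y/24 (H(Y, r) = 15/r + Y*(1/24) = 15/r + Y/24)
I = 3259/1222 (I = 8/3 + (4/4888)/3 = 8/3 + (4*(1/4888))/3 = 8/3 + (1/3)*(1/1222) = 8/3 + 1/3666 = 3259/1222 ≈ 2.6669)
I + H(G(8), 21) = 3259/1222 + (15/21 + (1/24)*8**3) = 3259/1222 + (15*(1/21) + (1/24)*512) = 3259/1222 + (5/7 + 64/3) = 3259/1222 + 463/21 = 634225/25662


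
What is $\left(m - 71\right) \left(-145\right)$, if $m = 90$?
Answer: $-2755$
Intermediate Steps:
$\left(m - 71\right) \left(-145\right) = \left(90 - 71\right) \left(-145\right) = 19 \left(-145\right) = -2755$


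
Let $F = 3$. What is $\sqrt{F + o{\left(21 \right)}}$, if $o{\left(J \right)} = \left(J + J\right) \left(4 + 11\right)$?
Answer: $\sqrt{633} \approx 25.159$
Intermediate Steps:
$o{\left(J \right)} = 30 J$ ($o{\left(J \right)} = 2 J 15 = 30 J$)
$\sqrt{F + o{\left(21 \right)}} = \sqrt{3 + 30 \cdot 21} = \sqrt{3 + 630} = \sqrt{633}$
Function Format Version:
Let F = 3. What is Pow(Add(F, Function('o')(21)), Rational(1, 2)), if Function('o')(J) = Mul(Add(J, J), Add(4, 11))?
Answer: Pow(633, Rational(1, 2)) ≈ 25.159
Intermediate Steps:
Function('o')(J) = Mul(30, J) (Function('o')(J) = Mul(Mul(2, J), 15) = Mul(30, J))
Pow(Add(F, Function('o')(21)), Rational(1, 2)) = Pow(Add(3, Mul(30, 21)), Rational(1, 2)) = Pow(Add(3, 630), Rational(1, 2)) = Pow(633, Rational(1, 2))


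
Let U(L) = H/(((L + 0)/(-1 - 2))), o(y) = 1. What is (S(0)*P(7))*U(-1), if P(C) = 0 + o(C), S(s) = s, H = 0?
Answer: 0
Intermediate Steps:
U(L) = 0 (U(L) = 0/(((L + 0)/(-1 - 2))) = 0/((L/(-3))) = 0/((L*(-1/3))) = 0/((-L/3)) = 0*(-3/L) = 0)
P(C) = 1 (P(C) = 0 + 1 = 1)
(S(0)*P(7))*U(-1) = (0*1)*0 = 0*0 = 0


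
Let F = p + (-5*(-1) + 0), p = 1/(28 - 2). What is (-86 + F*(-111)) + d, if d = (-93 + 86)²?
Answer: -15503/26 ≈ -596.27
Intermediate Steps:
p = 1/26 ≈ 0.038462
d = 49 (d = (-7)² = 49)
F = 131/26 (F = 1/26 + (-5*(-1) + 0) = 1/26 + (5 + 0) = 1/26 + 5 = 131/26 ≈ 5.0385)
(-86 + F*(-111)) + d = (-86 + (131/26)*(-111)) + 49 = (-86 - 14541/26) + 49 = -16777/26 + 49 = -15503/26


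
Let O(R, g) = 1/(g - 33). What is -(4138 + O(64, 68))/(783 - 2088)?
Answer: 48277/15225 ≈ 3.1709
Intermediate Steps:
O(R, g) = 1/(-33 + g)
-(4138 + O(64, 68))/(783 - 2088) = -(4138 + 1/(-33 + 68))/(783 - 2088) = -(4138 + 1/35)/(-1305) = -(4138 + 1/35)*(-1)/1305 = -144831*(-1)/(35*1305) = -1*(-48277/15225) = 48277/15225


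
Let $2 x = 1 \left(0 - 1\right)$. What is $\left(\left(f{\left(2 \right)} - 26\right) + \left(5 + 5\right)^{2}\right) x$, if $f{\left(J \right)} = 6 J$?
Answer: $-43$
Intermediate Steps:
$x = - \frac{1}{2}$ ($x = \frac{1 \left(0 - 1\right)}{2} = \frac{1 \left(-1\right)}{2} = \frac{1}{2} \left(-1\right) = - \frac{1}{2} \approx -0.5$)
$\left(\left(f{\left(2 \right)} - 26\right) + \left(5 + 5\right)^{2}\right) x = \left(\left(6 \cdot 2 - 26\right) + \left(5 + 5\right)^{2}\right) \left(- \frac{1}{2}\right) = \left(\left(12 - 26\right) + 10^{2}\right) \left(- \frac{1}{2}\right) = \left(-14 + 100\right) \left(- \frac{1}{2}\right) = 86 \left(- \frac{1}{2}\right) = -43$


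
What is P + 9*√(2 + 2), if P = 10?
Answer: 28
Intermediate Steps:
P + 9*√(2 + 2) = 10 + 9*√(2 + 2) = 10 + 9*√4 = 10 + 9*2 = 10 + 18 = 28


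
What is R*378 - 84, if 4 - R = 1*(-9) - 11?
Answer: 8988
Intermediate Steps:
R = 24 (R = 4 - (1*(-9) - 11) = 4 - (-9 - 11) = 4 - 1*(-20) = 4 + 20 = 24)
R*378 - 84 = 24*378 - 84 = 9072 - 84 = 8988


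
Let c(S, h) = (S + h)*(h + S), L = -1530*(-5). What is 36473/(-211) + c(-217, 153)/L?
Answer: -139077097/807075 ≈ -172.32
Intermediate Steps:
L = 7650
c(S, h) = (S + h)² (c(S, h) = (S + h)*(S + h) = (S + h)²)
36473/(-211) + c(-217, 153)/L = 36473/(-211) + (-217 + 153)²/7650 = 36473*(-1/211) + (-64)²*(1/7650) = -36473/211 + 4096*(1/7650) = -36473/211 + 2048/3825 = -139077097/807075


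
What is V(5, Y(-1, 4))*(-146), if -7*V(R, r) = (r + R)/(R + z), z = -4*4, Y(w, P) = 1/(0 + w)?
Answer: -584/77 ≈ -7.5844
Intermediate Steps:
Y(w, P) = 1/w
z = -16
V(R, r) = -(R + r)/(7*(-16 + R)) (V(R, r) = -(r + R)/(7*(R - 16)) = -(R + r)/(7*(-16 + R)))
V(5, Y(-1, 4))*(-146) = ((-1*5 - 1/(-1))/(7*(-16 + 5)))*(-146) = ((⅐)*(-5 - 1*(-1))/(-11))*(-146) = ((⅐)*(-1/11)*(-5 + 1))*(-146) = ((⅐)*(-1/11)*(-4))*(-146) = (4/77)*(-146) = -584/77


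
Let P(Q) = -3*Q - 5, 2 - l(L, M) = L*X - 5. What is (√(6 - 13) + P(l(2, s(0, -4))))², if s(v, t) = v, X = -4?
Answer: (50 - I*√7)² ≈ 2493.0 - 264.58*I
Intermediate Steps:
l(L, M) = 7 + 4*L (l(L, M) = 2 - (L*(-4) - 5) = 2 - (-4*L - 5) = 2 - (-5 - 4*L) = 2 + (5 + 4*L) = 7 + 4*L)
P(Q) = -5 - 3*Q
(√(6 - 13) + P(l(2, s(0, -4))))² = (√(6 - 13) + (-5 - 3*(7 + 4*2)))² = (√(-7) + (-5 - 3*(7 + 8)))² = (I*√7 + (-5 - 3*15))² = (I*√7 + (-5 - 45))² = (I*√7 - 50)² = (-50 + I*√7)²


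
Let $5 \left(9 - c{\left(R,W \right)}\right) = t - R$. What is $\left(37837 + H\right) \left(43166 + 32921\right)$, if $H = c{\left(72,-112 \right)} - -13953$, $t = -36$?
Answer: $\frac{19714369961}{5} \approx 3.9429 \cdot 10^{9}$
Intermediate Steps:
$c{\left(R,W \right)} = \frac{81}{5} + \frac{R}{5}$ ($c{\left(R,W \right)} = 9 - \frac{-36 - R}{5} = 9 + \left(\frac{36}{5} + \frac{R}{5}\right) = \frac{81}{5} + \frac{R}{5}$)
$H = \frac{69918}{5}$ ($H = \left(\frac{81}{5} + \frac{1}{5} \cdot 72\right) - -13953 = \left(\frac{81}{5} + \frac{72}{5}\right) + 13953 = \frac{153}{5} + 13953 = \frac{69918}{5} \approx 13984.0$)
$\left(37837 + H\right) \left(43166 + 32921\right) = \left(37837 + \frac{69918}{5}\right) \left(43166 + 32921\right) = \frac{259103}{5} \cdot 76087 = \frac{19714369961}{5}$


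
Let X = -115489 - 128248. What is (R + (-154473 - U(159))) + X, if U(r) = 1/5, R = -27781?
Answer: -2129956/5 ≈ -4.2599e+5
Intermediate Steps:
U(r) = ⅕
X = -243737
(R + (-154473 - U(159))) + X = (-27781 + (-154473 - 1*⅕)) - 243737 = (-27781 + (-154473 - ⅕)) - 243737 = (-27781 - 772366/5) - 243737 = -911271/5 - 243737 = -2129956/5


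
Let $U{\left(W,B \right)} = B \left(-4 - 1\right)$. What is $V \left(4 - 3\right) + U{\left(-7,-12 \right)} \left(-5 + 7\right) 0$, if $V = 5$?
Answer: $5$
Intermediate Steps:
$U{\left(W,B \right)} = - 5 B$ ($U{\left(W,B \right)} = B \left(-5\right) = - 5 B$)
$V \left(4 - 3\right) + U{\left(-7,-12 \right)} \left(-5 + 7\right) 0 = 5 \left(4 - 3\right) + \left(-5\right) \left(-12\right) \left(-5 + 7\right) 0 = 5 \cdot 1 + 60 \cdot 2 \cdot 0 = 5 + 60 \cdot 0 = 5 + 0 = 5$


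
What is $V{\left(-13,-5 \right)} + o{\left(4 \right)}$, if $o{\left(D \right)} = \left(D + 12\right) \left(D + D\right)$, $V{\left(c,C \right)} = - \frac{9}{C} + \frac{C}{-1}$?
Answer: $\frac{674}{5} \approx 134.8$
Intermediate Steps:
$V{\left(c,C \right)} = - C - \frac{9}{C}$ ($V{\left(c,C \right)} = - \frac{9}{C} + C \left(-1\right) = - \frac{9}{C} - C = - C - \frac{9}{C}$)
$o{\left(D \right)} = 2 D \left(12 + D\right)$ ($o{\left(D \right)} = \left(12 + D\right) 2 D = 2 D \left(12 + D\right)$)
$V{\left(-13,-5 \right)} + o{\left(4 \right)} = \left(\left(-1\right) \left(-5\right) - \frac{9}{-5}\right) + 2 \cdot 4 \left(12 + 4\right) = \left(5 - - \frac{9}{5}\right) + 2 \cdot 4 \cdot 16 = \left(5 + \frac{9}{5}\right) + 128 = \frac{34}{5} + 128 = \frac{674}{5}$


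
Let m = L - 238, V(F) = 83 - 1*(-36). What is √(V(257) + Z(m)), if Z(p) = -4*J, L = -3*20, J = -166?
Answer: 3*√87 ≈ 27.982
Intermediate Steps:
L = -60
V(F) = 119 (V(F) = 83 + 36 = 119)
m = -298 (m = -60 - 238 = -298)
Z(p) = 664 (Z(p) = -4*(-166) = 664)
√(V(257) + Z(m)) = √(119 + 664) = √783 = 3*√87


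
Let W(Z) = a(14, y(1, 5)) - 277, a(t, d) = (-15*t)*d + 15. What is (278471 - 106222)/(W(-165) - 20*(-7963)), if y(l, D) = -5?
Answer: 24607/22864 ≈ 1.0762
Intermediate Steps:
a(t, d) = 15 - 15*d*t (a(t, d) = -15*d*t + 15 = 15 - 15*d*t)
W(Z) = 788 (W(Z) = (15 - 15*(-5)*14) - 277 = (15 + 1050) - 277 = 1065 - 277 = 788)
(278471 - 106222)/(W(-165) - 20*(-7963)) = (278471 - 106222)/(788 - 20*(-7963)) = 172249/(788 + 159260) = 172249/160048 = 172249*(1/160048) = 24607/22864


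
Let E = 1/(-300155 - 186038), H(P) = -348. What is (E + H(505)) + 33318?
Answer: 16029783209/486193 ≈ 32970.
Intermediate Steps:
E = -1/486193 (E = 1/(-486193) = -1/486193 ≈ -2.0568e-6)
(E + H(505)) + 33318 = (-1/486193 - 348) + 33318 = -169195165/486193 + 33318 = 16029783209/486193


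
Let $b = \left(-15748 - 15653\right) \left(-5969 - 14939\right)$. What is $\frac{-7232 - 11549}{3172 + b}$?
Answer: $- \frac{18781}{656535280} \approx -2.8606 \cdot 10^{-5}$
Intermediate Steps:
$b = 656532108$ ($b = \left(-31401\right) \left(-20908\right) = 656532108$)
$\frac{-7232 - 11549}{3172 + b} = \frac{-7232 - 11549}{3172 + 656532108} = - \frac{18781}{656535280}$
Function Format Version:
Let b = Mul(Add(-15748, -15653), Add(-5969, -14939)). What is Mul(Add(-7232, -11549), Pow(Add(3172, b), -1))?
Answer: Rational(-18781, 656535280) ≈ -2.8606e-5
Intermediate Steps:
b = 656532108 (b = Mul(-31401, -20908) = 656532108)
Mul(Add(-7232, -11549), Pow(Add(3172, b), -1)) = Mul(Add(-7232, -11549), Pow(Add(3172, 656532108), -1)) = Mul(-18781, Pow(656535280, -1)) = Mul(-18781, Rational(1, 656535280)) = Rational(-18781, 656535280)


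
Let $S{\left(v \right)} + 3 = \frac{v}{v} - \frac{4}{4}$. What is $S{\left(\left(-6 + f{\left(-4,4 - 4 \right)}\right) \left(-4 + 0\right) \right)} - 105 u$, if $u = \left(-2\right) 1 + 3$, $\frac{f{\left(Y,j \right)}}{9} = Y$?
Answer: $-108$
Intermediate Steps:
$f{\left(Y,j \right)} = 9 Y$
$S{\left(v \right)} = -3$ ($S{\left(v \right)} = -3 + \left(\frac{v}{v} - \frac{4}{4}\right) = -3 + \left(1 - 1\right) = -3 + 0 = -3$)
$u = 1$ ($u = -2 + 3 = 1$)
$S{\left(\left(-6 + f{\left(-4,4 - 4 \right)}\right) \left(-4 + 0\right) \right)} - 105 u = -3 - 105 = -108$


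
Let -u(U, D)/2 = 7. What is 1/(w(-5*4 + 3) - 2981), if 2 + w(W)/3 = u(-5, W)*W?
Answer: -1/2273 ≈ -0.00043995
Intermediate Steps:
u(U, D) = -14 (u(U, D) = -2*7 = -14)
w(W) = -6 - 42*W (w(W) = -6 + 3*(-14*W) = -6 - 42*W)
1/(w(-5*4 + 3) - 2981) = 1/((-6 - 42*(-5*4 + 3)) - 2981) = 1/((-6 - 42*(-20 + 3)) - 2981) = 1/((-6 - 42*(-17)) - 2981) = 1/((-6 + 714) - 2981) = 1/(708 - 2981) = 1/(-2273) = -1/2273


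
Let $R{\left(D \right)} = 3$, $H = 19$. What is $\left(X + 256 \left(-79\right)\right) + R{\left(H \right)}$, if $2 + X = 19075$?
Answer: $-1148$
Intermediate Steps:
$X = 19073$ ($X = -2 + 19075 = 19073$)
$\left(X + 256 \left(-79\right)\right) + R{\left(H \right)} = \left(19073 + 256 \left(-79\right)\right) + 3 = \left(19073 - 20224\right) + 3 = -1151 + 3 = -1148$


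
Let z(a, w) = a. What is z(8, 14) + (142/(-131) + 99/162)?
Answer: 17749/2358 ≈ 7.5271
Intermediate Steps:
z(8, 14) + (142/(-131) + 99/162) = 8 + (142/(-131) + 99/162) = 8 + (142*(-1/131) + 99*(1/162)) = 8 + (-142/131 + 11/18) = 8 - 1115/2358 = 17749/2358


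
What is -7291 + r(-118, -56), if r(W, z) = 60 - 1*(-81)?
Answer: -7150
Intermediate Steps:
r(W, z) = 141 (r(W, z) = 60 + 81 = 141)
-7291 + r(-118, -56) = -7291 + 141 = -7150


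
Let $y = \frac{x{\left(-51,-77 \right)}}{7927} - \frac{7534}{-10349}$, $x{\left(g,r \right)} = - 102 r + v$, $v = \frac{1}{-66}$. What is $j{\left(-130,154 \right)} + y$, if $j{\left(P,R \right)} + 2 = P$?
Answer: $- \frac{705395996501}{5414410518} \approx -130.28$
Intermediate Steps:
$v = - \frac{1}{66} \approx -0.015152$
$j{\left(P,R \right)} = -2 + P$
$x{\left(g,r \right)} = - \frac{1}{66} - 102 r$ ($x{\left(g,r \right)} = - 102 r - \frac{1}{66} = - \frac{1}{66} - 102 r$)
$y = \frac{9306191875}{5414410518}$ ($y = \frac{- \frac{1}{66} - -7854}{7927} - \frac{7534}{-10349} = \left(- \frac{1}{66} + 7854\right) \frac{1}{7927} - - \frac{7534}{10349} = \frac{518363}{66} \cdot \frac{1}{7927} + \frac{7534}{10349} = \frac{518363}{523182} + \frac{7534}{10349} = \frac{9306191875}{5414410518} \approx 1.7188$)
$j{\left(-130,154 \right)} + y = \left(-2 - 130\right) + \frac{9306191875}{5414410518} = -132 + \frac{9306191875}{5414410518} = - \frac{705395996501}{5414410518}$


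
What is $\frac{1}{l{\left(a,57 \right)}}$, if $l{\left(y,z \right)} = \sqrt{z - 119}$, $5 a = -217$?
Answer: $- \frac{i \sqrt{62}}{62} \approx - 0.127 i$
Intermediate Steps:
$a = - \frac{217}{5}$ ($a = \frac{1}{5} \left(-217\right) = - \frac{217}{5} \approx -43.4$)
$l{\left(y,z \right)} = \sqrt{-119 + z}$
$\frac{1}{l{\left(a,57 \right)}} = \frac{1}{\sqrt{-119 + 57}} = \frac{1}{\sqrt{-62}} = \frac{1}{i \sqrt{62}} = - \frac{i \sqrt{62}}{62}$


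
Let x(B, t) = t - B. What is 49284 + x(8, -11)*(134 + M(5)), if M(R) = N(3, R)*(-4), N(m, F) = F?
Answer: 47118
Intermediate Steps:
M(R) = -4*R (M(R) = R*(-4) = -4*R)
49284 + x(8, -11)*(134 + M(5)) = 49284 + (-11 - 1*8)*(134 - 4*5) = 49284 + (-11 - 8)*(134 - 20) = 49284 - 19*114 = 49284 - 2166 = 47118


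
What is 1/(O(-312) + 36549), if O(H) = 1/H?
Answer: 312/11403287 ≈ 2.7361e-5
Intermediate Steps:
1/(O(-312) + 36549) = 1/(1/(-312) + 36549) = 1/(-1/312 + 36549) = 1/(11403287/312) = 312/11403287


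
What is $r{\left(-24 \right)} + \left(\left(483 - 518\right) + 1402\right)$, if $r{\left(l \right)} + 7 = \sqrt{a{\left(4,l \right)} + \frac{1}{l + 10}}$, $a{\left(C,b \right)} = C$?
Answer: $1360 + \frac{\sqrt{770}}{14} \approx 1362.0$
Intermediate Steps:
$r{\left(l \right)} = -7 + \sqrt{4 + \frac{1}{10 + l}}$ ($r{\left(l \right)} = -7 + \sqrt{4 + \frac{1}{l + 10}} = -7 + \sqrt{4 + \frac{1}{10 + l}}$)
$r{\left(-24 \right)} + \left(\left(483 - 518\right) + 1402\right) = \left(-7 + \sqrt{\frac{41 + 4 \left(-24\right)}{10 - 24}}\right) + \left(\left(483 - 518\right) + 1402\right) = \left(-7 + \sqrt{\frac{41 - 96}{-14}}\right) + \left(-35 + 1402\right) = \left(-7 + \sqrt{\left(- \frac{1}{14}\right) \left(-55\right)}\right) + 1367 = \left(-7 + \sqrt{\frac{55}{14}}\right) + 1367 = \left(-7 + \frac{\sqrt{770}}{14}\right) + 1367 = 1360 + \frac{\sqrt{770}}{14}$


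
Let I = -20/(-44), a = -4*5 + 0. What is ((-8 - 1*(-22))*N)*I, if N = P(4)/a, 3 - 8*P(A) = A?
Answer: 7/176 ≈ 0.039773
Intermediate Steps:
P(A) = 3/8 - A/8
a = -20 (a = -20 + 0 = -20)
I = 5/11 (I = -20*(-1/44) = 5/11 ≈ 0.45455)
N = 1/160 (N = (3/8 - ⅛*4)/(-20) = (3/8 - ½)*(-1/20) = -⅛*(-1/20) = 1/160 ≈ 0.0062500)
((-8 - 1*(-22))*N)*I = ((-8 - 1*(-22))*(1/160))*(5/11) = ((-8 + 22)*(1/160))*(5/11) = (14*(1/160))*(5/11) = (7/80)*(5/11) = 7/176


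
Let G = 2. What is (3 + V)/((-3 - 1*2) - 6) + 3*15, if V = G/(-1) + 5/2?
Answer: 983/22 ≈ 44.682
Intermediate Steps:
V = ½ (V = 2/(-1) + 5/2 = 2*(-1) + 5*(½) = -2 + 5/2 = ½ ≈ 0.50000)
(3 + V)/((-3 - 1*2) - 6) + 3*15 = (3 + ½)/((-3 - 1*2) - 6) + 3*15 = 7/(2*((-3 - 2) - 6)) + 45 = 7/(2*(-5 - 6)) + 45 = (7/2)/(-11) + 45 = (7/2)*(-1/11) + 45 = -7/22 + 45 = 983/22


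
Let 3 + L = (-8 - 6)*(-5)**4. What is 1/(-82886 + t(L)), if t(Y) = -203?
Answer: -1/83089 ≈ -1.2035e-5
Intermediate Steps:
L = -8753 (L = -3 + (-8 - 6)*(-5)**4 = -3 - 14*625 = -3 - 8750 = -8753)
1/(-82886 + t(L)) = 1/(-82886 - 203) = 1/(-83089) = -1/83089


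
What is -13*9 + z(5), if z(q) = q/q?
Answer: -116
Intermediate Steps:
z(q) = 1
-13*9 + z(5) = -13*9 + 1 = -117 + 1 = -116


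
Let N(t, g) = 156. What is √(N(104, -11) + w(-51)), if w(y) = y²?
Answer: √2757 ≈ 52.507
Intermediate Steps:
√(N(104, -11) + w(-51)) = √(156 + (-51)²) = √(156 + 2601) = √2757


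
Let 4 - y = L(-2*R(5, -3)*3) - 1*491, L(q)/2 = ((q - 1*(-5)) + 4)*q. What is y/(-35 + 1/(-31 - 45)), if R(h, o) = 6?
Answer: 36708/887 ≈ 41.384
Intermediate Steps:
L(q) = 2*q*(9 + q) (L(q) = 2*(((q - 1*(-5)) + 4)*q) = 2*(((q + 5) + 4)*q) = 2*(((5 + q) + 4)*q) = 2*((9 + q)*q) = 2*(q*(9 + q)) = 2*q*(9 + q))
y = -1449 (y = 4 - (2*(-2*6*3)*(9 - 2*6*3) - 1*491) = 4 - (2*(-12*3)*(9 - 12*3) - 491) = 4 - (2*(-36)*(9 - 36) - 491) = 4 - (2*(-36)*(-27) - 491) = 4 - (1944 - 491) = 4 - 1*1453 = 4 - 1453 = -1449)
y/(-35 + 1/(-31 - 45)) = -1449/(-35 + 1/(-31 - 45)) = -1449/(-35 + 1/(-76)) = -1449/(-35 - 1/76) = -1449/(-2661/76) = -1449*(-76/2661) = 36708/887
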